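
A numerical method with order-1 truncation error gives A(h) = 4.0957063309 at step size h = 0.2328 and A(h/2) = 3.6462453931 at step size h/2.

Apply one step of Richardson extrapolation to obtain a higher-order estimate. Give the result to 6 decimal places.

3.196784

With r = 1 the leading error scales as h^1, so the weight is 2^1 = 2.
Numerator 2·A(h/2) − A(h) = 2·3.6462453931 − 4.0957063309 = 3.1967844553
Divide by 2^1 − 1 = 1.
Result: 3.1967844553
Correction |R − A(h/2)| = 4.495e-01; gap |A(h/2) − A(h)| = 4.495e-01.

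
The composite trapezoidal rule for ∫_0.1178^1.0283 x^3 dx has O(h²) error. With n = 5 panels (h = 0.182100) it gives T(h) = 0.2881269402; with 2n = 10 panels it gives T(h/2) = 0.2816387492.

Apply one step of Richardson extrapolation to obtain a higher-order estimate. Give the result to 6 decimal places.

0.279476

r = 2: numerator weight 4, denominator 3.
4·0.2816387492 = 1.1265549968; subtract 0.2881269402 → 0.8384280566
(4·0.2816387492 − 0.2881269402)/(4 − 1) = 0.2794760189
Shift from A(h/2): −0.0021627303.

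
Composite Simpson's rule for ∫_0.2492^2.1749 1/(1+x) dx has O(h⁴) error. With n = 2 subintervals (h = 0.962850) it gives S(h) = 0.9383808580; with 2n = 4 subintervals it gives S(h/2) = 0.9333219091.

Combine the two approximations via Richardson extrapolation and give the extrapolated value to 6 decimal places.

Error is O(h^4); halving h shrinks it by 2^4 = 16.
Numerator 16 × A(h/2) − A(h) = 16 × 0.9333219091 − 0.9383808580 = 13.9947696876
13.9947696876 ÷ 15 = 0.9329846458
Shift from A(h/2): −0.0003372633.

0.932985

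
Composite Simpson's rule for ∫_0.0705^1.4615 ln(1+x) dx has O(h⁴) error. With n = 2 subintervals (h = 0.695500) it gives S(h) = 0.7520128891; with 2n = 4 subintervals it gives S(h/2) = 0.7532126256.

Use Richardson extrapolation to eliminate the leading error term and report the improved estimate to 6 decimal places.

Leading term ∝ h^4; use weight 16 = 2^4.
Top: 16(0.7532126256) − (0.7520128891) = 11.2993891205
Divide by 2^4 − 1 = 15.
Result: 0.7532926080
Correction |R − A(h/2)| = 7.998e-05; gap |A(h/2) − A(h)| = 1.200e-03.

0.753293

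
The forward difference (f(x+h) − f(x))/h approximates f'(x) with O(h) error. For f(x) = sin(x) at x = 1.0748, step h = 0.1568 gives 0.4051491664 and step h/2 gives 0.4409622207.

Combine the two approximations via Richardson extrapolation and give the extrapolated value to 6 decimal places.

0.476775

r = 1: numerator weight 2, denominator 1.
2×0.4409622207 = 0.8819244414; 0.8819244414 − 0.4051491664 = 0.4767752750
0.4767752750 ÷ 1 = 0.4767752750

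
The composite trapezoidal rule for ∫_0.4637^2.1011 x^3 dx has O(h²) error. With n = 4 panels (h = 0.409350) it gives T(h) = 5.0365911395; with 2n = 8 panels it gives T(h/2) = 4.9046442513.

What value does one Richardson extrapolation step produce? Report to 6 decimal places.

4.860662

Order 2 gives 2^r = 4 and 2^r − 1 = 3.
Numerator 4·A(h/2) − A(h) = 4·4.9046442513 − 5.0365911395 = 14.5819858657
R = 14.5819858657/3 = 4.8606619552
Gap between inputs: 1.319e-01; correction applied: −0.0439822961.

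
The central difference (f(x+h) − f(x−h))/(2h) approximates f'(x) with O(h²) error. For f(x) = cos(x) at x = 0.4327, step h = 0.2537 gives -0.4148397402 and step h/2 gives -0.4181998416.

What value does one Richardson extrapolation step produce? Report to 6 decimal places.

Method order is 2; weight 2^2 = 4.
4·(-0.4181998416) = -1.6727993664; (-1.6727993664) − (-0.4148397402) = -1.2579596262
Extrapolated: (-1.2579596262) / 3 = -0.4193198754
Shift from A(h/2): −0.0011200338.

-0.419320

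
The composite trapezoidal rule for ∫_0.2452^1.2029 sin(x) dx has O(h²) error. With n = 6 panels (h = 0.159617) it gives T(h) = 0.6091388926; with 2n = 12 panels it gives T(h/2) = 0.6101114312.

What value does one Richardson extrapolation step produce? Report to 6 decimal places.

0.610436

Method order is 2; weight 2^2 = 4.
4 × 0.6101114312 = 2.4404457248; subtract 0.6091388926 → 1.8313068322
Denominator 4 − 1 = 3.
(4 × 0.6101114312 − 0.6091388926)/(4 − 1) = 0.6104356107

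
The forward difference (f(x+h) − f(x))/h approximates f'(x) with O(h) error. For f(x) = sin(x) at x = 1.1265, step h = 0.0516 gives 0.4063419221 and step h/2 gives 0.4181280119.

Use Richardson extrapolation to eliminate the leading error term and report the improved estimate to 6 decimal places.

0.429914

Error is O(h^1); halving h shrinks it by 2^1 = 2.
2*0.4181280119 = 0.8362560238; 0.8362560238 − 0.4063419221 = 0.4299141017
(2*0.4181280119 − 0.4063419221)/(2 − 1) = 0.4299141017
Correction |R − A(h/2)| = 1.179e-02; gap |A(h/2) − A(h)| = 1.179e-02.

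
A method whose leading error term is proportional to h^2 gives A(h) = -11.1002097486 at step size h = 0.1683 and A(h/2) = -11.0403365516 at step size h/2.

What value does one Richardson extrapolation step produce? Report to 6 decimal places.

Leading term ∝ h^2; use weight 4 = 2^2.
2^2·A(h/2) = -44.1613462064; minus A(h) gives -33.0611364578.
Divide by 2^2 − 1 = 3.
So the Richardson estimate is -11.0203788193.

-11.020379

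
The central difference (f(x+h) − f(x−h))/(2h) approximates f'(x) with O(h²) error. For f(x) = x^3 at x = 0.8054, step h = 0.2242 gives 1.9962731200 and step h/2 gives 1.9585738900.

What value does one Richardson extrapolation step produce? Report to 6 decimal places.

1.946007

Order 2 gives 2^r = 4 and 2^r − 1 = 3.
A(h/2) − A(h) = 1.9585738900 − 1.9962731200 = -0.0376992300
Correction (A(h/2) − A(h))/(4 − 1) = (-0.0376992300)/3 = -0.0125664100
R = 1.9585738900 − 0.0125664100 = 1.9460074800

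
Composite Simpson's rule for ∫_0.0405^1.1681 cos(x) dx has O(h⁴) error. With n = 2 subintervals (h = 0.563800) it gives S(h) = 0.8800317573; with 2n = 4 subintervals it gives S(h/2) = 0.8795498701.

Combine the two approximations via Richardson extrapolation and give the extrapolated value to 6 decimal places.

0.879518

Order 4 gives 2^r = 16 and 2^r − 1 = 15.
16×0.8795498701 = 14.0727979216; subtract 0.8800317573 → 13.1927661643
R = 13.1927661643/15 = 0.8795177443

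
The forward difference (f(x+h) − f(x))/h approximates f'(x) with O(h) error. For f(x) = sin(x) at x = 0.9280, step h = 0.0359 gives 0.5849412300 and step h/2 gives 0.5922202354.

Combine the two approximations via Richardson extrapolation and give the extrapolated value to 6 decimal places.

Method order is 1; weight 2^1 = 2.
Top: 2(0.5922202354) − (0.5849412300) = 0.5994992408
Denominator 2 − 1 = 1.
Extrapolated: 0.5994992408 / 1 = 0.5994992408

0.599499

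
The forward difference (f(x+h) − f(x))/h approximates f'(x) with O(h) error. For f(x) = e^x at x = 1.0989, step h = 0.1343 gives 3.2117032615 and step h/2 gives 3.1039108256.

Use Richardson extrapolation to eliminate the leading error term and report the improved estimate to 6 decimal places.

r = 1: numerator weight 2, denominator 1.
2^1*A(h/2) = 6.2078216512; minus A(h) gives 2.9961183897.
Extrapolated: 2.9961183897 / 1 = 2.9961183897
Gap between inputs: 1.078e-01; correction applied: −0.1077924359.

2.996118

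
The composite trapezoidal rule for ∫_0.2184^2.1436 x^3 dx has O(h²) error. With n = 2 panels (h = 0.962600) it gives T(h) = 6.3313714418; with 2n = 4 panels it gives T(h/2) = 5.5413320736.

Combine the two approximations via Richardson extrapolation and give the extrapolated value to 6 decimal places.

Error is O(h^2); halving h shrinks it by 2^2 = 4.
2^2*A(h/2) = 22.1653282944; minus A(h) gives 15.8339568526.
Extrapolated: 15.8339568526 / 3 = 5.2779856175
Shift from A(h/2): −0.2633464561.

5.277986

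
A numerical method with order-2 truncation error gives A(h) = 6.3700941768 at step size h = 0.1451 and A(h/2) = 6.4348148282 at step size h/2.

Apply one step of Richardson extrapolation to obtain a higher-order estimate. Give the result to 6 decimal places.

r = 2, so 2^r = 4.
Numerator 4×A(h/2) − A(h) = 4×6.4348148282 − 6.3700941768 = 19.3691651360
Divide by 2^2 − 1 = 3.
Result: 6.4563883787

6.456388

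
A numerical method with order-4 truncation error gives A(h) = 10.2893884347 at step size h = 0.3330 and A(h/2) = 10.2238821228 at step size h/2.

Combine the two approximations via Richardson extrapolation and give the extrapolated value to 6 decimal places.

Order 4 gives 2^r = 16 and 2^r − 1 = 15.
A(h/2) − A(h) = 10.2238821228 − 10.2893884347 = -0.0655063119
Correction (A(h/2) − A(h))/(16 − 1) = (-0.0655063119)/15 = -0.0043670875
R = A(h/2) + (A(h/2) − A(h))/15 = 10.2238821228 − 0.0043670875 = 10.2195150353

10.219515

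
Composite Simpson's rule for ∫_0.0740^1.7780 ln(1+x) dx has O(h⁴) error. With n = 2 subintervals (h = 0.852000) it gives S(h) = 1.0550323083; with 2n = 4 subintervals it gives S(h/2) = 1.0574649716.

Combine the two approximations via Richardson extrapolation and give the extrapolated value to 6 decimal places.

Method order is 4; weight 2^4 = 16.
16 × 1.0574649716 = 16.9194395456; subtract 1.0550323083 → 15.8644072373
Denominator 16 − 1 = 15.
So the Richardson estimate is 1.0576271492.
Correction |R − A(h/2)| = 1.622e-04; gap |A(h/2) − A(h)| = 2.433e-03.

1.057627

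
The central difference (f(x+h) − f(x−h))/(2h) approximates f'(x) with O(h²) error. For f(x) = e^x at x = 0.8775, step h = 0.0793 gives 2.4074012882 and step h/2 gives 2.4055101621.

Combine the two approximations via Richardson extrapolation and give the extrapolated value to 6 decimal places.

The method has order 2: 2^2 = 4.
Difference of the inputs: 2.4055101621 − 2.4074012882 = -0.0018911261
Divide by 2^2 − 1 = 3: (-0.0018911261)/3 = -0.0006303754
R = A(h/2) + (A(h/2) − A(h))/3 = 2.4055101621 − 0.0006303754 = 2.4048797867

2.404880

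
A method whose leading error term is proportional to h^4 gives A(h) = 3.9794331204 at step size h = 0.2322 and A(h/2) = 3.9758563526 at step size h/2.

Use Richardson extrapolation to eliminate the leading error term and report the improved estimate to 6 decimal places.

3.975618

Order 4 gives 2^r = 16 and 2^r − 1 = 15.
Weighted: 63.6137016416 − 3.9794331204 = 59.6342685212
R = 59.6342685212/15 = 3.9756179014
Shift from A(h/2): −0.0002384512.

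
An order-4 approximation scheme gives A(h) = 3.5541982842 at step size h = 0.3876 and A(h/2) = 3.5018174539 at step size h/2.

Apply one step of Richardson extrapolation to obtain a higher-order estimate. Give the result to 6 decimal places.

3.498325

r = 4: numerator weight 16, denominator 15.
Weighted: 56.0290792624 − 3.5541982842 = 52.4748809782
52.4748809782 ÷ 15 = 3.4983253985
Shift from A(h/2): −0.0034920554.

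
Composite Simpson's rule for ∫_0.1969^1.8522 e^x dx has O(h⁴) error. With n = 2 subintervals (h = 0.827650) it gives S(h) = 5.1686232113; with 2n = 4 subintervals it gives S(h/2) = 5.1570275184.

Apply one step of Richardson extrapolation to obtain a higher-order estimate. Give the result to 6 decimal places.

5.156254

With r = 4 the leading error scales as h^4, so the weight is 2^4 = 16.
Difference of the inputs: 5.1570275184 − 5.1686232113 = -0.0115956929
Correction (A(h/2) − A(h))/(16 − 1) = (-0.0115956929)/15 = -0.0007730462
R = A(h/2) + (A(h/2) − A(h))/15 = 5.1570275184 − 0.0007730462 = 5.1562544722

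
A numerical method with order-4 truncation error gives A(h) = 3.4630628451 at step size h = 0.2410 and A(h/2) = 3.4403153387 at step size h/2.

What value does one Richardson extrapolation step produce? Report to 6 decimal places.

Leading term ∝ h^4; use weight 16 = 2^4.
2^4×A(h/2) = 55.0450454192; minus A(h) gives 51.5819825741.
51.5819825741 ÷ 15 = 3.4387988383

3.438799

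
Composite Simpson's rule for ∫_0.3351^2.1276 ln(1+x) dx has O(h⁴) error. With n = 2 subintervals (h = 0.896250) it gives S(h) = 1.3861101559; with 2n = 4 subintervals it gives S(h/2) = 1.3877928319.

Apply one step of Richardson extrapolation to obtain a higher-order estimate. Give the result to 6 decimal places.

Leading term ∝ h^4; use weight 16 = 2^4.
Top: 16(1.3877928319) − (1.3861101559) = 20.8185751545
20.8185751545 ÷ 15 = 1.3879050103

1.387905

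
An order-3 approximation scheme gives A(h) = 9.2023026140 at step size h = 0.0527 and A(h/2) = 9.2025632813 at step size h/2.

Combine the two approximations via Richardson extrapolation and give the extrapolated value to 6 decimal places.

9.202601

The method has order 3: 2^3 = 8.
8·9.2025632813 = 73.6205062504; 73.6205062504 − 9.2023026140 = 64.4182036364
(8·9.2025632813 − 9.2023026140)/(8 − 1) = 9.2026005195
Gap between inputs: 2.607e-04; correction applied: +0.0000372382.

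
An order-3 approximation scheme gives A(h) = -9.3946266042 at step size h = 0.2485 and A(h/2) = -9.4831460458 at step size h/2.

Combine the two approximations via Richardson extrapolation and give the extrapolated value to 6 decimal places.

The method has order 3: 2^3 = 8.
2^3×A(h/2) = -75.8651683664; minus A(h) gives -66.4705417622.
Denominator 8 − 1 = 7.
Result: -9.4957916803

-9.495792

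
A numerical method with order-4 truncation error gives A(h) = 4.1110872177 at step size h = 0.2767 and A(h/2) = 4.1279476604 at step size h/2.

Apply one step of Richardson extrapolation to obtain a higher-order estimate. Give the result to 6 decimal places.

Method order is 4; weight 2^4 = 16.
Numerator 16 × A(h/2) − A(h) = 16 × 4.1279476604 − 4.1110872177 = 61.9360753487
Divide by 2^4 − 1 = 15.
So the Richardson estimate is 4.1290716899.
Shift from A(h/2): +0.0011240295.

4.129072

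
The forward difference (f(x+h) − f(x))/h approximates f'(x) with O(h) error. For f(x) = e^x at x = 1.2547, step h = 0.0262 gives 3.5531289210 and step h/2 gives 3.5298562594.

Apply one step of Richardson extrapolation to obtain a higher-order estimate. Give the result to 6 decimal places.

Order 1 gives 2^r = 2 and 2^r − 1 = 1.
2×3.5298562594 = 7.0597125188; 7.0597125188 − 3.5531289210 = 3.5065835978
Divide by 2^1 − 1 = 1.
So the Richardson estimate is 3.5065835978.

3.506584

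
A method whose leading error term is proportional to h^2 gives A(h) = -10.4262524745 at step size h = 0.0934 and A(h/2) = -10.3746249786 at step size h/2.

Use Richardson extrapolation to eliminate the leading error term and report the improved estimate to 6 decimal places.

Leading term ∝ h^2; use weight 4 = 2^2.
4·(-10.3746249786) − (-10.4262524745) = -31.0722474399
(4·(-10.3746249786) − (-10.4262524745))/(4 − 1) = -10.3574158133

-10.357416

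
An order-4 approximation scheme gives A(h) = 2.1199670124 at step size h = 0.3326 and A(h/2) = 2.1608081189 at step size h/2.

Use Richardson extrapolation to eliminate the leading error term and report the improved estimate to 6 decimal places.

The method has order 4: 2^4 = 16.
Difference of the inputs: 2.1608081189 − 2.1199670124 = 0.0408411065
Divide by 2^4 − 1 = 15: 0.0408411065/15 = 0.0027227404
R = A(h/2) + (A(h/2) − A(h))/15 = 2.1608081189 + 0.0027227404 = 2.1635308593
Gap between inputs: 4.084e-02; correction applied: +0.0027227404.

2.163531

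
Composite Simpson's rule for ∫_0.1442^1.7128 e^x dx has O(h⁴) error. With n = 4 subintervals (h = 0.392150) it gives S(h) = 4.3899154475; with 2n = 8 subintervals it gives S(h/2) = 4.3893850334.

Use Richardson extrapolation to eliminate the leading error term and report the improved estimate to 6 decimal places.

4.389350

The method has order 4: 2^4 = 16.
Weighted: 70.2301605344 − 4.3899154475 = 65.8402450869
Extrapolated: 65.8402450869 / 15 = 4.3893496725
Gap between inputs: 5.304e-04; correction applied: −0.0000353609.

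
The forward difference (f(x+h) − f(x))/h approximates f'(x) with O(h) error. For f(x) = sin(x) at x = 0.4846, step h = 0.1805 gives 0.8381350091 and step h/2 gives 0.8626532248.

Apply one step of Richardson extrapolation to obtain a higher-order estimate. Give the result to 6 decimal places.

0.887171

Error is O(h^1); halving h shrinks it by 2^1 = 2.
2 × 0.8626532248 = 1.7253064496; subtract 0.8381350091 → 0.8871714405
Denominator 2 − 1 = 1.
Extrapolated: 0.8871714405 / 1 = 0.8871714405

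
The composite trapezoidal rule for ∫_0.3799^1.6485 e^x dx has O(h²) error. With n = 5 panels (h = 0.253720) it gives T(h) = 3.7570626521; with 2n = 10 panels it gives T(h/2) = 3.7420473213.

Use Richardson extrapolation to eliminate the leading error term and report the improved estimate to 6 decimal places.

r = 2: numerator weight 4, denominator 3.
2^2·A(h/2) = 14.9681892852; minus A(h) gives 11.2111266331.
R = 11.2111266331/3 = 3.7370422110

3.737042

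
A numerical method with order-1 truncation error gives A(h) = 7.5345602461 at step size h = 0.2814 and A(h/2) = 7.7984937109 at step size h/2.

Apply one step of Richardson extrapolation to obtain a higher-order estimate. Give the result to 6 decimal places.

With r = 1 the leading error scales as h^1, so the weight is 2^1 = 2.
Numerator 2 × A(h/2) − A(h) = 2 × 7.7984937109 − 7.5345602461 = 8.0624271757
R = 8.0624271757/1 = 8.0624271757

8.062427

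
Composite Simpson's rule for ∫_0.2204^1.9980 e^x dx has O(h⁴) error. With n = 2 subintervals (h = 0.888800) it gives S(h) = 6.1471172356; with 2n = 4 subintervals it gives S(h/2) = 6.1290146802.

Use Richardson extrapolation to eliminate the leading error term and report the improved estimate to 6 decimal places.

6.127808

r = 4: numerator weight 16, denominator 15.
16 × 6.1290146802 = 98.0642348832; subtract 6.1471172356 → 91.9171176476
R = 91.9171176476/15 = 6.1278078432
Correction |R − A(h/2)| = 1.207e-03; gap |A(h/2) − A(h)| = 1.810e-02.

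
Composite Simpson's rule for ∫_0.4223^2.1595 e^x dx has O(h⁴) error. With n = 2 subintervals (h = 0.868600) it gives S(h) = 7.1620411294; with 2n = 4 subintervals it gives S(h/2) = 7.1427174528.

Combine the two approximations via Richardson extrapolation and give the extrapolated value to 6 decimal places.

Order 4 gives 2^r = 16 and 2^r − 1 = 15.
16×7.1427174528 = 114.2834792448; subtract 7.1620411294 → 107.1214381154
Divide by 2^4 − 1 = 15.
Result: 7.1414292077
Correction |R − A(h/2)| = 1.288e-03; gap |A(h/2) − A(h)| = 1.932e-02.

7.141429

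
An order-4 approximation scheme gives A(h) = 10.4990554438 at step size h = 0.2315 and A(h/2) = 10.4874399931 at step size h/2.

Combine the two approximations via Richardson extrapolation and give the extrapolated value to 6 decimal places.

10.486666

r = 4: numerator weight 16, denominator 15.
Numerator 16·A(h/2) − A(h) = 16·10.4874399931 − 10.4990554438 = 157.2999844458
Extrapolated: 157.2999844458 / 15 = 10.4866656297
Shift from A(h/2): −0.0007743634.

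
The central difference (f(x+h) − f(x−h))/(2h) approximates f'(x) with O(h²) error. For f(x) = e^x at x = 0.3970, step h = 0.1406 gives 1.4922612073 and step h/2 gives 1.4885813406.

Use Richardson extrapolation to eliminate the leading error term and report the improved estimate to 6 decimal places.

Method order is 2; weight 2^2 = 4.
4·1.4885813406 − 1.4922612073 = 4.4620641551
Divide by 2^2 − 1 = 3.
(4·1.4885813406 − 1.4922612073)/(4 − 1) = 1.4873547184

1.487355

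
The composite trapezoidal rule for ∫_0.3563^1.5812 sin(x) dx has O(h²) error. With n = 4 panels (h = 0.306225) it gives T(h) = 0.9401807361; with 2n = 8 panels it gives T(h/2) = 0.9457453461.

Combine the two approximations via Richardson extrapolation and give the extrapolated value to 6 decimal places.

With r = 2 the leading error scales as h^2, so the weight is 2^2 = 4.
4 × 0.9457453461 − 0.9401807361 = 2.8428006483
Denominator 4 − 1 = 3.
(4 × 0.9457453461 − 0.9401807361)/(4 − 1) = 0.9476002161
Gap between inputs: 5.565e-03; correction applied: +0.0018548700.

0.947600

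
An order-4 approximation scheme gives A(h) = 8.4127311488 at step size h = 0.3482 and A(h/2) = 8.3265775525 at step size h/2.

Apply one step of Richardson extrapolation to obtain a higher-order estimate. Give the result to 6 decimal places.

Order 4 gives 2^r = 16 and 2^r − 1 = 15.
2^4·A(h/2) = 133.2252408400; minus A(h) gives 124.8125096912.
Extrapolated: 124.8125096912 / 15 = 8.3208339794
Shift from A(h/2): −0.0057435731.

8.320834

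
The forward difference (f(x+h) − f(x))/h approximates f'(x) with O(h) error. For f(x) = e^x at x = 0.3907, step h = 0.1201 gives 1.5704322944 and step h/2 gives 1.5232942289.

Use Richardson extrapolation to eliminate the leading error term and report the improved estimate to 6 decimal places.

Method order is 1; weight 2^1 = 2.
2 × 1.5232942289 − 1.5704322944 = 1.4761561634
Divide by 2^1 − 1 = 1.
So the Richardson estimate is 1.4761561634.

1.476156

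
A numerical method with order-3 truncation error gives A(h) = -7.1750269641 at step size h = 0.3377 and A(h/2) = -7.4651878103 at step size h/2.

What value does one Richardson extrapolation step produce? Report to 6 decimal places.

r = 3, so 2^r = 8.
A(h/2) − A(h) = -7.4651878103 − (-7.1750269641) = -0.2901608462
Divide by 2^3 − 1 = 7: (-0.2901608462)/7 = -0.0414515495
R = -7.4651878103 − 0.0414515495 = -7.5066393598
Shift from A(h/2): −0.0414515495.

-7.506639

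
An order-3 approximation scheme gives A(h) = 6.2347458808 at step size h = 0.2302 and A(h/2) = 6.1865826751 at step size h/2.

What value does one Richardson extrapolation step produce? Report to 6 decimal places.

6.179702

Error is O(h^3); halving h shrinks it by 2^3 = 8.
A(h/2) − A(h) = 6.1865826751 − 6.2347458808 = -0.0481632057
Divide by 2^3 − 1 = 7: (-0.0481632057)/7 = -0.0068804580
R = A(h/2) + (A(h/2) − A(h))/7 = 6.1865826751 − 0.0068804580 = 6.1797022171
Shift from A(h/2): −0.0068804580.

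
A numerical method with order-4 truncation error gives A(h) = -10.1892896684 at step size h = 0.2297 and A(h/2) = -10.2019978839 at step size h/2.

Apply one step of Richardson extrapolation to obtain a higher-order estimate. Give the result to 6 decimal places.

-10.202845

r = 4: numerator weight 16, denominator 15.
A(h/2) − A(h) = -10.2019978839 − (-10.1892896684) = -0.0127082155
Divide by 2^4 − 1 = 15: (-0.0127082155)/15 = -0.0008472144
R = A(h/2) + (A(h/2) − A(h))/15 = -10.2019978839 − 0.0008472144 = -10.2028450983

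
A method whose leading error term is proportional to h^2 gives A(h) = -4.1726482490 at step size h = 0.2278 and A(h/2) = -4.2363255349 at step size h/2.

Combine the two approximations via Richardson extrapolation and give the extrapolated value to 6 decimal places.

With r = 2 the leading error scales as h^2, so the weight is 2^2 = 4.
4×(-4.2363255349) = -16.9453021396; subtract (-4.1726482490) → -12.7726538906
Extrapolated: (-12.7726538906) / 3 = -4.2575512969
Gap between inputs: 6.368e-02; correction applied: −0.0212257620.

-4.257551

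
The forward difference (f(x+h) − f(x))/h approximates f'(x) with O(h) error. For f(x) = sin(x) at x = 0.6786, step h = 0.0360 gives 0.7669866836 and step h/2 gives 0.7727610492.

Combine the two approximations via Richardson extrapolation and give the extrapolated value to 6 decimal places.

Error is O(h^1); halving h shrinks it by 2^1 = 2.
Numerator 2×A(h/2) − A(h) = 2×0.7727610492 − 0.7669866836 = 0.7785354148
0.7785354148 ÷ 1 = 0.7785354148

0.778535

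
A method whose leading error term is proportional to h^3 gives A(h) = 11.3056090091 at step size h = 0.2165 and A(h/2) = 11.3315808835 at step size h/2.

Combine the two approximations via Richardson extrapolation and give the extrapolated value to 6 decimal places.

Error is O(h^3); halving h shrinks it by 2^3 = 8.
Top: 8(11.3315808835) − (11.3056090091) = 79.3470380589
(8·11.3315808835 − 11.3056090091)/(8 − 1) = 11.3352911513

11.335291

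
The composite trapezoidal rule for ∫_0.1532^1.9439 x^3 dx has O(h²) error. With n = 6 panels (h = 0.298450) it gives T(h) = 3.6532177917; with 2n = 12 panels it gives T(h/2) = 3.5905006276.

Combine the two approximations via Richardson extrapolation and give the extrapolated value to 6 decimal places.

With r = 2 the leading error scales as h^2, so the weight is 2^2 = 4.
Difference of the inputs: 3.5905006276 − 3.6532177917 = -0.0627171641
Divide by 2^2 − 1 = 3: (-0.0627171641)/3 = -0.0209057214
R = A(h/2) + (A(h/2) − A(h))/3 = 3.5905006276 − 0.0209057214 = 3.5695949062

3.569595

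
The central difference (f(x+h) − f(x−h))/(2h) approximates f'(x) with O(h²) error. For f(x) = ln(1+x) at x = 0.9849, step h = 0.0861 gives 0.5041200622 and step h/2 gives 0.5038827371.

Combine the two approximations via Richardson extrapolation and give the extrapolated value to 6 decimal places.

Leading term ∝ h^2; use weight 4 = 2^2.
Top: 4(0.5038827371) − (0.5041200622) = 1.5114108862
Divide by 2^2 − 1 = 3.
(4×0.5038827371 − 0.5041200622)/(4 − 1) = 0.5038036287
Shift from A(h/2): −0.0000791084.

0.503804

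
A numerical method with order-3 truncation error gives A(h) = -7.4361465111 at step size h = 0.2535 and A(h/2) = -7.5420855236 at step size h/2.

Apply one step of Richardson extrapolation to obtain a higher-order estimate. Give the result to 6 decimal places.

-7.557220

r = 3: numerator weight 8, denominator 7.
8×(-7.5420855236) = -60.3366841888; (-60.3366841888) − (-7.4361465111) = -52.9005376777
R = (-52.9005376777)/7 = -7.5572196682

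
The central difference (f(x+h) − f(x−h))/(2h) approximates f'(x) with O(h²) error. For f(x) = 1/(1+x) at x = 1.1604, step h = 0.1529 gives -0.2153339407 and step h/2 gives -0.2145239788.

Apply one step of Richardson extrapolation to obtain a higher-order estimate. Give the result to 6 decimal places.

-0.214254

r = 2, so 2^r = 4.
4 × (-0.2145239788) = -0.8580959152; (-0.8580959152) − (-0.2153339407) = -0.6427619745
Divide by 2^2 − 1 = 3.
Result: -0.2142539915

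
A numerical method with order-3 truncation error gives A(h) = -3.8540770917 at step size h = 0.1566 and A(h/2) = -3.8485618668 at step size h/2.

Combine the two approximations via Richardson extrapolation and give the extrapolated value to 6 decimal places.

-3.847774

With r = 3 the leading error scales as h^3, so the weight is 2^3 = 8.
Difference of the inputs: -3.8485618668 − (-3.8540770917) = 0.0055152249
Divide by 2^3 − 1 = 7: 0.0055152249/7 = 0.0007878893
R = A(h/2) + (A(h/2) − A(h))/7 = -3.8485618668 + 0.0007878893 = -3.8477739775
Correction |R − A(h/2)| = 7.879e-04; gap |A(h/2) − A(h)| = 5.515e-03.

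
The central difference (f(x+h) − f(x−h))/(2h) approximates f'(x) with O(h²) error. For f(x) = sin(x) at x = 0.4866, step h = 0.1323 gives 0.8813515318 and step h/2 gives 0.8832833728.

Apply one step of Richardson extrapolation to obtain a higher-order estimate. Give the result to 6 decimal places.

0.883927

The method has order 2: 2^2 = 4.
4*0.8832833728 = 3.5331334912; 3.5331334912 − 0.8813515318 = 2.6517819594
2.6517819594 ÷ 3 = 0.8839273198
Shift from A(h/2): +0.0006439470.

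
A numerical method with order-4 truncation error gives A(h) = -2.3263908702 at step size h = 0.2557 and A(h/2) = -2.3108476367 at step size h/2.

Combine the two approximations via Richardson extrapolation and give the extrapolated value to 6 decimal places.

-2.309811

With r = 4 the leading error scales as h^4, so the weight is 2^4 = 16.
2^4·A(h/2) = -36.9735621872; minus A(h) gives -34.6471713170.
Denominator 16 − 1 = 15.
Result: -2.3098114211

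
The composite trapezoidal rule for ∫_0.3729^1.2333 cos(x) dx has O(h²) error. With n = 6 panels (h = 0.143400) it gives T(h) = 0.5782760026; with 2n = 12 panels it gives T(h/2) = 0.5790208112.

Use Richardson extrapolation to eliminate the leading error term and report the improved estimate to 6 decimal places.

r = 2, so 2^r = 4.
4*0.5790208112 = 2.3160832448; 2.3160832448 − 0.5782760026 = 1.7378072422
Extrapolated: 1.7378072422 / 3 = 0.5792690807

0.579269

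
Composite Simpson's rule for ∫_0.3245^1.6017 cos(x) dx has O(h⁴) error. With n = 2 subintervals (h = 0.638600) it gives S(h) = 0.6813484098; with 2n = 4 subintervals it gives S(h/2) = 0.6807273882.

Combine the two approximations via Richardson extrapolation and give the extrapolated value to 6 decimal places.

Order 4 gives 2^r = 16 and 2^r − 1 = 15.
Difference of the inputs: 0.6807273882 − 0.6813484098 = -0.0006210216
Correction (A(h/2) − A(h))/(16 − 1) = (-0.0006210216)/15 = -0.0000414014
R = 0.6807273882 − 0.0000414014 = 0.6806859868

0.680686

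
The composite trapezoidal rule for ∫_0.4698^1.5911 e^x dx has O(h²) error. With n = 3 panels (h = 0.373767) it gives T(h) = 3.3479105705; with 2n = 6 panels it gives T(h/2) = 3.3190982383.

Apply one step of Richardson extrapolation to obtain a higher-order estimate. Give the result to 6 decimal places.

3.309494

Order 2 gives 2^r = 4 and 2^r − 1 = 3.
Top: 4(3.3190982383) − (3.3479105705) = 9.9284823827
Divide by 2^2 − 1 = 3.
Result: 3.3094941276
Gap between inputs: 2.881e-02; correction applied: −0.0096041107.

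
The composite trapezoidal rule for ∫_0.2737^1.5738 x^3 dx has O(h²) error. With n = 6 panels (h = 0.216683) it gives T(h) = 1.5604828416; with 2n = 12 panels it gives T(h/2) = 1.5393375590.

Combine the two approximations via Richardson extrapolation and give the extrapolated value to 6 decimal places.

1.532289

Order 2 gives 2^r = 4 and 2^r − 1 = 3.
Top: 4(1.5393375590) − (1.5604828416) = 4.5968673944
Denominator 4 − 1 = 3.
Extrapolated: 4.5968673944 / 3 = 1.5322891315
Shift from A(h/2): −0.0070484275.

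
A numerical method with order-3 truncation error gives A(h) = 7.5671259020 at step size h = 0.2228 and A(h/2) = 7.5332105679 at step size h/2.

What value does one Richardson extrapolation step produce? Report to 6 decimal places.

r = 3: numerator weight 8, denominator 7.
8 × 7.5332105679 = 60.2656845432; 60.2656845432 − 7.5671259020 = 52.6985586412
R = 52.6985586412/7 = 7.5283655202

7.528366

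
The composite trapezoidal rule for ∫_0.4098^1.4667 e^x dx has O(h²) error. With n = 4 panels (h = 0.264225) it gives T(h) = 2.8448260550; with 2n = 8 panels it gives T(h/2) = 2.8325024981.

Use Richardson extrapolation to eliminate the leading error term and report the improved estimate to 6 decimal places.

2.828395

Order 2 gives 2^r = 4 and 2^r − 1 = 3.
4*2.8325024981 = 11.3300099924; 11.3300099924 − 2.8448260550 = 8.4851839374
Extrapolated: 8.4851839374 / 3 = 2.8283946458
Gap between inputs: 1.232e-02; correction applied: −0.0041078523.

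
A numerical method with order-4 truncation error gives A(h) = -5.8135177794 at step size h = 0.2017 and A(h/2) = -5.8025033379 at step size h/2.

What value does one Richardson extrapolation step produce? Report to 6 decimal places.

The method has order 4: 2^4 = 16.
16 × (-5.8025033379) = -92.8400534064; (-92.8400534064) − (-5.8135177794) = -87.0265356270
Extrapolated: (-87.0265356270) / 15 = -5.8017690418

-5.801769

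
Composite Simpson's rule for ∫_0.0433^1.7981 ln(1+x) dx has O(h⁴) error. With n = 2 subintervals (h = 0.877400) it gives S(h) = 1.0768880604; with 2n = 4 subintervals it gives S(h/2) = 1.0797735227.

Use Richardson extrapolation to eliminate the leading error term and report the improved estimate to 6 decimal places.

The method has order 4: 2^4 = 16.
16*1.0797735227 = 17.2763763632; 17.2763763632 − 1.0768880604 = 16.1994883028
R = 16.1994883028/15 = 1.0799658869
Correction |R − A(h/2)| = 1.924e-04; gap |A(h/2) − A(h)| = 2.885e-03.

1.079966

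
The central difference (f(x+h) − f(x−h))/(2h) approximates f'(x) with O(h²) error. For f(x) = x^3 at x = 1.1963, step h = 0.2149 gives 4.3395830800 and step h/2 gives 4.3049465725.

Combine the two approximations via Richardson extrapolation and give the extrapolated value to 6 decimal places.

4.293401

Error is O(h^2); halving h shrinks it by 2^2 = 4.
4×4.3049465725 = 17.2197862900; 17.2197862900 − 4.3395830800 = 12.8802032100
Divide by 2^2 − 1 = 3.
So the Richardson estimate is 4.2934010700.
Gap between inputs: 3.464e-02; correction applied: −0.0115455025.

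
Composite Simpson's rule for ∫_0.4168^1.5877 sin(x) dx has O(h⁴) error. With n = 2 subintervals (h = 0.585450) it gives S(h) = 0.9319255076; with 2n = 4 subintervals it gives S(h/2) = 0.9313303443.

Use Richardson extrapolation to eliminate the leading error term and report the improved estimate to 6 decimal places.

0.931291

The method has order 4: 2^4 = 16.
16 × 0.9313303443 − 0.9319255076 = 13.9693600012
Extrapolated: 13.9693600012 / 15 = 0.9312906667
Correction |R − A(h/2)| = 3.968e-05; gap |A(h/2) − A(h)| = 5.952e-04.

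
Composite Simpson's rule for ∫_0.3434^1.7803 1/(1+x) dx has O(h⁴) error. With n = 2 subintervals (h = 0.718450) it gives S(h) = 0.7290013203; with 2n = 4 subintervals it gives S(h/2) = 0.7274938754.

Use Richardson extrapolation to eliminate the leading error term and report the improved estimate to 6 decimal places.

0.727393

Method order is 4; weight 2^4 = 16.
A(h/2) − A(h) = 0.7274938754 − 0.7290013203 = -0.0015074449
Divide by 2^4 − 1 = 15: (-0.0015074449)/15 = -0.0001004963
R = 0.7274938754 − 0.0001004963 = 0.7273933791
Shift from A(h/2): −0.0001004963.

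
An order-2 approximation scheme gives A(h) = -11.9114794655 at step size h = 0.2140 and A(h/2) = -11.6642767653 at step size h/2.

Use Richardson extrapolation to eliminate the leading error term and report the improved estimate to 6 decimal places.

Method order is 2; weight 2^2 = 4.
Weighted: (-46.6571070612) − (-11.9114794655) = -34.7456275957
Extrapolated: (-34.7456275957) / 3 = -11.5818758652

-11.581876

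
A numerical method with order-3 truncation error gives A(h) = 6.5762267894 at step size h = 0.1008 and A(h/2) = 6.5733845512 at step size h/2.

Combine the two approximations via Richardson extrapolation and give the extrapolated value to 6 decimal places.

The method has order 3: 2^3 = 8.
Difference of the inputs: 6.5733845512 − 6.5762267894 = -0.0028422382
Divide by 2^3 − 1 = 7: (-0.0028422382)/7 = -0.0004060340
R = A(h/2) + (A(h/2) − A(h))/7 = 6.5733845512 − 0.0004060340 = 6.5729785172

6.572979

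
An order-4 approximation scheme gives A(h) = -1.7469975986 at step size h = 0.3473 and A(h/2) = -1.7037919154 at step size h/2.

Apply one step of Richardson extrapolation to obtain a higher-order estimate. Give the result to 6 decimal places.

r = 4: numerator weight 16, denominator 15.
Top: 16(-1.7037919154) − (-1.7469975986) = -25.5136730478
(-25.5136730478) ÷ 15 = -1.7009115365

-1.700912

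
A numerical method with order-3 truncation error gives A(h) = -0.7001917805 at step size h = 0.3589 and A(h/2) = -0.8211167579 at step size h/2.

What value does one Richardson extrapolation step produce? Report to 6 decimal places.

Order 3 gives 2^r = 8 and 2^r − 1 = 7.
Top: 8(-0.8211167579) − (-0.7001917805) = -5.8687422827
(8 × (-0.8211167579) − (-0.7001917805))/(8 − 1) = -0.8383917547
Gap between inputs: 1.209e-01; correction applied: −0.0172749968.

-0.838392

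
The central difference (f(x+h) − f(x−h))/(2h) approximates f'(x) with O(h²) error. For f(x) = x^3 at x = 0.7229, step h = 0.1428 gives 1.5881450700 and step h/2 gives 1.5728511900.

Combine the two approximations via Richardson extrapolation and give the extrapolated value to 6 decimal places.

1.567753

Leading term ∝ h^2; use weight 4 = 2^2.
Weighted: 6.2914047600 − 1.5881450700 = 4.7032596900
(4 × 1.5728511900 − 1.5881450700)/(4 − 1) = 1.5677532300
Shift from A(h/2): −0.0050979600.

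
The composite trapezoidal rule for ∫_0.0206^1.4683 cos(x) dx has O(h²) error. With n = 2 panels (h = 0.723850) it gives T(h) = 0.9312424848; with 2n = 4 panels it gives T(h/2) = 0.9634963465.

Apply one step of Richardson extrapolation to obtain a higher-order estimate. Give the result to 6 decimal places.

The method has order 2: 2^2 = 4.
4·0.9634963465 − 0.9312424848 = 2.9227429012
Denominator 4 − 1 = 3.
2.9227429012 ÷ 3 = 0.9742476337

0.974248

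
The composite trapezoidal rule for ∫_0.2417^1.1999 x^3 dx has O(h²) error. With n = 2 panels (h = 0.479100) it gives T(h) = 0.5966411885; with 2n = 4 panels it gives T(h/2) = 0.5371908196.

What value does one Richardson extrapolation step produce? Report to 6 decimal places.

r = 2: numerator weight 4, denominator 3.
Difference of the inputs: 0.5371908196 − 0.5966411885 = -0.0594503689
Divide by 2^2 − 1 = 3: (-0.0594503689)/3 = -0.0198167896
R = A(h/2) + (A(h/2) − A(h))/3 = 0.5371908196 − 0.0198167896 = 0.5173740300
Correction |R − A(h/2)| = 1.982e-02; gap |A(h/2) − A(h)| = 5.945e-02.

0.517374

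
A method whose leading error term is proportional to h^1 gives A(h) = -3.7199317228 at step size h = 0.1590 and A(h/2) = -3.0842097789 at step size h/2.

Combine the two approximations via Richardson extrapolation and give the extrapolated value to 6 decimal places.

Leading term ∝ h^1; use weight 2 = 2^1.
2 × (-3.0842097789) = -6.1684195578; subtract (-3.7199317228) → -2.4484878350
Extrapolated: (-2.4484878350) / 1 = -2.4484878350
Correction |R − A(h/2)| = 6.357e-01; gap |A(h/2) − A(h)| = 6.357e-01.

-2.448488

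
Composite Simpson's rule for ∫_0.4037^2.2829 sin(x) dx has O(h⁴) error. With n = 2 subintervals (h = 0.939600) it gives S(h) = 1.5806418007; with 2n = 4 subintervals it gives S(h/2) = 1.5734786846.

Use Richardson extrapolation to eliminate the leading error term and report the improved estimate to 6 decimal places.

1.573001

With r = 4 the leading error scales as h^4, so the weight is 2^4 = 16.
2^4×A(h/2) = 25.1756589536; minus A(h) gives 23.5950171529.
Extrapolated: 23.5950171529 / 15 = 1.5730011435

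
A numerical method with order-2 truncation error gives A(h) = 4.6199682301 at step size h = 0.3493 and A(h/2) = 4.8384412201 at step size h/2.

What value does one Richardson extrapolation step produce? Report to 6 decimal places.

Method order is 2; weight 2^2 = 4.
2^2×A(h/2) = 19.3537648804; minus A(h) gives 14.7337966503.
14.7337966503 ÷ 3 = 4.9112655501

4.911266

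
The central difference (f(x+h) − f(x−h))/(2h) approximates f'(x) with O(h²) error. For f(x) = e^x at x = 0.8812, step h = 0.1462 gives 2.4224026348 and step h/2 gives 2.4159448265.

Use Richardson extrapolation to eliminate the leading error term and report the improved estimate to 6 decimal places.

Order 2 gives 2^r = 4 and 2^r − 1 = 3.
2^2·A(h/2) = 9.6637793060; minus A(h) gives 7.2413766712.
Denominator 4 − 1 = 3.
R = 7.2413766712/3 = 2.4137922237

2.413792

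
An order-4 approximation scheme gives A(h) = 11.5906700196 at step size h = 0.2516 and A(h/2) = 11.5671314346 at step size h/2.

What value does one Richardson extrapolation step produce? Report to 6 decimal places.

r = 4: numerator weight 16, denominator 15.
16 × 11.5671314346 = 185.0741029536; subtract 11.5906700196 → 173.4834329340
R = 173.4834329340/15 = 11.5655621956

11.565562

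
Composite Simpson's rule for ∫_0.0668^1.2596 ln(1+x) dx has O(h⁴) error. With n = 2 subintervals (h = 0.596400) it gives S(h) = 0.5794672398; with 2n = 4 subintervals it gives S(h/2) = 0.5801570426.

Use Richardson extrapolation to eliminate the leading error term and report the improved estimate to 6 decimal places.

With r = 4 the leading error scales as h^4, so the weight is 2^4 = 16.
A(h/2) − A(h) = 0.5801570426 − 0.5794672398 = 0.0006898028
Correction (A(h/2) − A(h))/(16 − 1) = 0.0006898028/15 = 0.0000459869
R = 0.5801570426 + 0.0000459869 = 0.5802030295

0.580203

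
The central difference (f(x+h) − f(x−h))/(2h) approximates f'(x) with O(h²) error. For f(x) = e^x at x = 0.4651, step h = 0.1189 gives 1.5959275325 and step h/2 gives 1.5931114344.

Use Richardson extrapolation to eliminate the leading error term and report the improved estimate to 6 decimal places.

1.592173

With r = 2 the leading error scales as h^2, so the weight is 2^2 = 4.
2^2*A(h/2) = 6.3724457376; minus A(h) gives 4.7765182051.
4.7765182051 ÷ 3 = 1.5921727350
Correction |R − A(h/2)| = 9.387e-04; gap |A(h/2) − A(h)| = 2.816e-03.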